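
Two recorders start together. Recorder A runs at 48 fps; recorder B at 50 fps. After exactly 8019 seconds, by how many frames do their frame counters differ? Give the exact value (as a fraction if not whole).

A emits 48 × 8019 = 384912 frames; B emits 50 × 8019 = 400950.
Difference = 16038 frames; B is ahead of A.

16038 frames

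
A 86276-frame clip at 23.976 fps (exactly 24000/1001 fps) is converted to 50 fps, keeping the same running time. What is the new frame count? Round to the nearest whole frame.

Frames at target rate = 86276 × (50) / (24000/1001) = 21590569/120 ≈ 179921.408.
Nearest whole frame: 179921.

179921 frames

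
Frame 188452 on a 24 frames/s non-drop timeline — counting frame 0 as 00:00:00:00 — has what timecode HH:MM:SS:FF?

188452 ÷ 24 = 7852 full seconds, remainder 4 frames.
7852 s = 2 h 10 min 52 s.
Timecode: 02:10:52:04.

02:10:52:04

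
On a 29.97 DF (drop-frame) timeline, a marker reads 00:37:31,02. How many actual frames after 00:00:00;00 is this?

Complete 10-minute blocks: 3, each 17982 frames → 53946.
Remaining 7 whole minutes in the current block: 1800 + 6 × 1798 = 12588 frames.
Within the current minute: 31 × 30 + 2 − 2 = 930 (labels ;00/;01 skipped at this minute). Total = 53946 + 12588 + 930 = 67464.

67464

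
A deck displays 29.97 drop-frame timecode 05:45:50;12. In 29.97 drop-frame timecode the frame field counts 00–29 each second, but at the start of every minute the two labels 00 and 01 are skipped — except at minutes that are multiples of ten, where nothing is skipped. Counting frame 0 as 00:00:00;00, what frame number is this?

Complete 10-minute blocks: 34, each 17982 frames → 611388.
Remaining 5 whole minutes in the current block: 1800 + 4 × 1798 = 8992 frames.
Within the current minute: 50 × 30 + 12 − 2 = 1510 (labels ;00/;01 skipped at this minute). Total = 611388 + 8992 + 1510 = 621890.

621890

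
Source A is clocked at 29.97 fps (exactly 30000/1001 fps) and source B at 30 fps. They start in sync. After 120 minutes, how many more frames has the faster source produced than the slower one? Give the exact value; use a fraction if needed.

120 min = 7200 s.
A emits 30000/1001 × 7200 = 216000000/1001 frames; B emits 30 × 7200 = 216000.
Difference = 216000/1001 frames (≈ 215.7842); B is ahead of A.

216000/1001 frames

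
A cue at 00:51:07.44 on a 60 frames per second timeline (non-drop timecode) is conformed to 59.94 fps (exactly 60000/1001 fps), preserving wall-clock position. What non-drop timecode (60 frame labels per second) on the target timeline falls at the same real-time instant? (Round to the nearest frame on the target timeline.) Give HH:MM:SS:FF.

Source frame index: (0×3600 + 51×60 + 7) × 60 + 44 = 184064.
Real time: 184064 / (60) = 46016/15 s.
Target frame: (46016/15) × (60000/1001) = 184064000/1001 ≈ 183880.120 → 183880.
At 60 labels/s: frame 183880 → 00:51:04:40.

00:51:04:40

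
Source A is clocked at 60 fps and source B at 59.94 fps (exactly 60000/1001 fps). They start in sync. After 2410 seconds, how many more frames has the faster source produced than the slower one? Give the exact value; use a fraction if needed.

144600/1001 frames

A emits 60 × 2410 = 144600 frames; B emits 60000/1001 × 2410 = 144600000/1001.
Difference = 144600/1001 frames (≈ 144.4555); B is behind A.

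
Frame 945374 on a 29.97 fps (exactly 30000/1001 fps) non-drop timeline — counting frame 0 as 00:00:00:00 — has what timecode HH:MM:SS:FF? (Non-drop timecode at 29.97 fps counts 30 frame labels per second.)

945374 ÷ 30 = 31512 full seconds, remainder 14 frames.
31512 s = 8 h 45 min 12 s.
Timecode: 08:45:12:14.

08:45:12:14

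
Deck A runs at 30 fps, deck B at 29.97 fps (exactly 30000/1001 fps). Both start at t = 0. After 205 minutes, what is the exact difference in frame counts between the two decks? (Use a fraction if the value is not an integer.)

205 min = 12300 s.
A emits 30 × 12300 = 369000 frames; B emits 30000/1001 × 12300 = 369000000/1001.
Difference = 369000/1001 frames (≈ 368.6314); B is behind A.

369000/1001 frames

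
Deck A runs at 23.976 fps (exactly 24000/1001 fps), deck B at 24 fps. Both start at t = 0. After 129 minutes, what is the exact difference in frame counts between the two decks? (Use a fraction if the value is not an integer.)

185760/1001 frames

129 min = 7740 s.
A emits 24000/1001 × 7740 = 185760000/1001 frames; B emits 24 × 7740 = 185760.
Difference = 185760/1001 frames (≈ 185.5744); B is ahead of A.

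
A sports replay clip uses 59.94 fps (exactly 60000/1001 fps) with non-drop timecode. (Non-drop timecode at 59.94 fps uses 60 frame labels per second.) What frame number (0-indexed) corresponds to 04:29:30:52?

970252

Total seconds to the label: (4 × 3600 + 29 × 60 + 30) = 16170.
Frame index = 16170 × 60 + 52 = 970252.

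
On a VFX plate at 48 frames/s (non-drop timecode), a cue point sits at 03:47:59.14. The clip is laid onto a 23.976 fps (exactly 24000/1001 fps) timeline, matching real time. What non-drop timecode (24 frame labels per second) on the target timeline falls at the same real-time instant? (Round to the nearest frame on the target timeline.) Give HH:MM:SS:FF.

03:47:45:15

Source frame index: (3×3600 + 47×60 + 59) × 48 + 14 = 656606.
Real time: 656606 / (48) = 328303/24 s.
Target frame: (328303/24) × (24000/1001) = 328303000/1001 ≈ 327975.025 → 327975.
At 24 labels/s: frame 327975 → 03:47:45:15.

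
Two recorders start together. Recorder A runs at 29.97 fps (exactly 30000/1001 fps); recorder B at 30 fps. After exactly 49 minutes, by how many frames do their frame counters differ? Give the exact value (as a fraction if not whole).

12600/143 frames

49 min = 2940 s.
A emits 30000/1001 × 2940 = 12600000/143 frames; B emits 30 × 2940 = 88200.
Difference = 12600/143 frames (≈ 88.1119); B is ahead of A.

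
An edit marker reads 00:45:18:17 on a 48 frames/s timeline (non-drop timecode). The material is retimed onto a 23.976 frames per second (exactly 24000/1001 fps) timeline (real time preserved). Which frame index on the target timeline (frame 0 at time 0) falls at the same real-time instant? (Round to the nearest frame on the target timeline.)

Source frame index: (0×3600 + 45×60 + 18) × 48 + 17 = 130481.
Real time: 130481 / (48) = 130481/48 s.
Target frame: (130481/48) × (24000/1001) = 5018500/77 ≈ 65175.325 → 65175.

frame 65175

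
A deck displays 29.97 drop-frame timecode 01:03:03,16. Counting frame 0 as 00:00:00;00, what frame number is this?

As if non-drop at 30 labels/s: (1 × 3600 + 3 × 60 + 3) × 30 + 16 = 113506.
Minute boundaries passed: 63; those not divisible by 10: 63 − 6 = 57; dropped labels = 2 × 57 = 114.
Actual frame index = 113506 − 114 = 113392.

113392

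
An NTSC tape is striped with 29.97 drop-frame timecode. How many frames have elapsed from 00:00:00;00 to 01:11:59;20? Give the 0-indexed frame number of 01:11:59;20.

As if non-drop at 30 labels/s: (1 × 3600 + 11 × 60 + 59) × 30 + 20 = 129590.
Minute boundaries passed: 71; those not divisible by 10: 71 − 7 = 64; dropped labels = 2 × 64 = 128.
Actual frame index = 129590 − 128 = 129462.

129462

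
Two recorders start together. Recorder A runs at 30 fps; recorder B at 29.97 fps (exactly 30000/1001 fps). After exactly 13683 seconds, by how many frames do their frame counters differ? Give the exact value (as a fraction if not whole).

410490/1001 frames

A emits 30 × 13683 = 410490 frames; B emits 30000/1001 × 13683 = 410490000/1001.
Difference = 410490/1001 frames (≈ 410.0799); B is behind A.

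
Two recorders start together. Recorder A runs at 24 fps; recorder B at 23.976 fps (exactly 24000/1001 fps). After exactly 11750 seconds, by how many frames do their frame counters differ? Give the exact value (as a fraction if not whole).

A emits 24 × 11750 = 282000 frames; B emits 24000/1001 × 11750 = 282000000/1001.
Difference = 282000/1001 frames (≈ 281.7183); B is behind A.

282000/1001 frames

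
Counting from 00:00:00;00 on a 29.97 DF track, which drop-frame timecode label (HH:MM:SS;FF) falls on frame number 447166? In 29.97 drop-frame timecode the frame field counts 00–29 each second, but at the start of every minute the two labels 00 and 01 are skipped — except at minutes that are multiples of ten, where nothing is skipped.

Each 10-minute DF block holds 10 × 60 × 30 − 9 × 2 = 17982 frames. 447166 ÷ 17982 → 24 full blocks, remainder 15598.
Within the partial block the first minute is 1800 frames and each further minute 1798, so 8 further minute boundaries passed. Total skipped labels = 18 × 24 + 2 × 8 = 448.
Non-drop label index = 447166 + 448 = 447614; at 30 labels/s that is 04:08:40:14, i.e. DF 04:08:40;14.

04:08:40;14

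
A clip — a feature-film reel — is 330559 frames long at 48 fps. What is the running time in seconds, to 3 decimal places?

6886.646 seconds

Running time = 330559 × 1/48 = 330559/48 s ≈ 6886.646 s.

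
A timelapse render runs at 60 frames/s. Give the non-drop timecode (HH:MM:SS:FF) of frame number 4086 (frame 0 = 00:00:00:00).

4086 ÷ 60 = 68 full seconds, remainder 6 frames.
68 s = 0 h 1 min 8 s.
Timecode: 00:01:08:06.

00:01:08:06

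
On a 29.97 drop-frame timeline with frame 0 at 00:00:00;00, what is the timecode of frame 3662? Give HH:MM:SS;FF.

Each 10-minute DF block holds 10 × 60 × 30 − 9 × 2 = 17982 frames. 3662 ÷ 17982 → 0 full blocks, remainder 3662.
Within the partial block the first minute is 1800 frames and each further minute 1798, so 2 further minute boundaries passed. Total skipped labels = 18 × 0 + 2 × 2 = 4.
Non-drop label index = 3662 + 4 = 3666; at 30 labels/s that is 00:02:02:06, i.e. DF 00:02:02;06.

00:02:02;06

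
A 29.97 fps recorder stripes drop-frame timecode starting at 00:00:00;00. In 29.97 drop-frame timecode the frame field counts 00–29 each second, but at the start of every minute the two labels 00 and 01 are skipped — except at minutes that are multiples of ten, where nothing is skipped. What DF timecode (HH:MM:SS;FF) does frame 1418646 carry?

13:08:55;16

Each 10-minute DF block holds 10 × 60 × 30 − 9 × 2 = 17982 frames. 1418646 ÷ 17982 → 78 full blocks, remainder 16050.
Within the partial block the first minute is 1800 frames and each further minute 1798, so 8 further minute boundaries passed. Total skipped labels = 18 × 78 + 2 × 8 = 1420.
Non-drop label index = 1418646 + 1420 = 1420066; at 30 labels/s that is 13:08:55:16, i.e. DF 13:08:55;16.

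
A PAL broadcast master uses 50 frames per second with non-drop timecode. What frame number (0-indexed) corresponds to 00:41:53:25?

Total seconds to the label: (0 × 3600 + 41 × 60 + 53) = 2513.
Frame index = 2513 × 50 + 25 = 125675.

frame 125675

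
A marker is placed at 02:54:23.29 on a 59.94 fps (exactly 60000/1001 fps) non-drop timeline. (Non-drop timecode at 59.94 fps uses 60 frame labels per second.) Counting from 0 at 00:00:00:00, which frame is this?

627809

Total seconds to the label: (2 × 3600 + 54 × 60 + 23) = 10463.
Frame index = 10463 × 60 + 29 = 627809.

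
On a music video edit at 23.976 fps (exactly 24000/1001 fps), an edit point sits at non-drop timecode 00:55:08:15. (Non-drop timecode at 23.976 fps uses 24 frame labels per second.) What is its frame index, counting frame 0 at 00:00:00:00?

Total seconds to the label: (0 × 3600 + 55 × 60 + 8) = 3308.
Frame index = 3308 × 24 + 15 = 79407.

frame 79407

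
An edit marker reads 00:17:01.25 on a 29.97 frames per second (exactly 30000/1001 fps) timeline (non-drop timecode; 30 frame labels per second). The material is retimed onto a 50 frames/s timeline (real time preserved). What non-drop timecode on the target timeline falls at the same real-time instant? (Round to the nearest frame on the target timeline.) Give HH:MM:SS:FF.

Source frame index: (0×3600 + 17×60 + 1) × 30 + 25 = 30655.
Real time: 30655 / (30000/1001) = 6137131/6000 s.
Target frame: (6137131/6000) × (50) = 6137131/120 ≈ 51142.758 → 51143.
At 50 labels/s: frame 51143 → 00:17:02:43.

00:17:02:43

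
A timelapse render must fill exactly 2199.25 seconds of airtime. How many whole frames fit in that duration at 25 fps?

54981 frames

Frames = 2199.25 × 25 = 219925/4 ≈ 54981.2500.
Complete frames: 54981.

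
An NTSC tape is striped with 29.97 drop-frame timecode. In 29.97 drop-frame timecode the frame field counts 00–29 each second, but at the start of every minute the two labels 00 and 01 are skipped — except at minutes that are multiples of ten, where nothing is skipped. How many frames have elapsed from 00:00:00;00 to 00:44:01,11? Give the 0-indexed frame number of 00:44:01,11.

As if non-drop at 30 labels/s: (0 × 3600 + 44 × 60 + 1) × 30 + 11 = 79241.
Minute boundaries passed: 44; those not divisible by 10: 44 − 4 = 40; dropped labels = 2 × 40 = 80.
Actual frame index = 79241 − 80 = 79161.

79161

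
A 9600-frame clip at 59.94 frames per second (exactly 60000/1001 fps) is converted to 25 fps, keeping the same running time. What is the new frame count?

Target frames = source frames × (target rate / source rate) = 9600 × (25)/(60000/1001) = 9600 × 1001/2400 = 4004.

4004 frames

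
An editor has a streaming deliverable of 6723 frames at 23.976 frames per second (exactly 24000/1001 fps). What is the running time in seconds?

280.405125 seconds

Running time = 6723 / (24000/1001) = 280.405125 s.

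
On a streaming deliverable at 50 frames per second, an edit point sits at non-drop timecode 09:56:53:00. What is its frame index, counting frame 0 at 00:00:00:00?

1790650

Total seconds to the label: (9 × 3600 + 56 × 60 + 53) = 35813.
Frame index = 35813 × 50 + 0 = 1790650.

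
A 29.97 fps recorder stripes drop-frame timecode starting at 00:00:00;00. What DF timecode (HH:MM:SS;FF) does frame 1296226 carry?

Each 10-minute DF block holds 10 × 60 × 30 − 9 × 2 = 17982 frames. 1296226 ÷ 17982 → 72 full blocks, remainder 1522.
Within the partial block the first minute is 1800 frames and each further minute 1798, so 0 further minute boundaries passed. Total skipped labels = 18 × 72 + 2 × 0 = 1296.
Non-drop label index = 1296226 + 1296 = 1297522; at 30 labels/s that is 12:00:50:22, i.e. DF 12:00:50;22.

12:00:50;22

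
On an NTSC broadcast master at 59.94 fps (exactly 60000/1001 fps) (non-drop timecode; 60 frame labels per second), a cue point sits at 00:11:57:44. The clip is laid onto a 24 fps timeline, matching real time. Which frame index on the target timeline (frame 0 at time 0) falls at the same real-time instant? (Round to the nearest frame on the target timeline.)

Source frame index: (0×3600 + 11×60 + 57) × 60 + 44 = 43064.
Real time: 43064 / (60000/1001) = 5388383/7500 s.
Target frame: (5388383/7500) × (24) = 10776766/625 ≈ 17242.826 → 17243.

frame 17243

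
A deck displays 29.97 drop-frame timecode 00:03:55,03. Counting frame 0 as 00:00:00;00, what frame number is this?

As if non-drop at 30 labels/s: (0 × 3600 + 3 × 60 + 55) × 30 + 3 = 7053.
Minute boundaries passed: 3; those not divisible by 10: 3 − 0 = 3; dropped labels = 2 × 3 = 6.
Actual frame index = 7053 − 6 = 7047.

7047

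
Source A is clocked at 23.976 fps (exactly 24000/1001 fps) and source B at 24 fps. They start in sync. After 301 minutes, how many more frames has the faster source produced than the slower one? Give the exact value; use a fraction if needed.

61920/143 frames

301 min = 18060 s.
A emits 24000/1001 × 18060 = 61920000/143 frames; B emits 24 × 18060 = 433440.
Difference = 61920/143 frames (≈ 433.0070); B is ahead of A.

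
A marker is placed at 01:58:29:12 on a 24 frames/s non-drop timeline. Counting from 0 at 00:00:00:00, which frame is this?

frame 170628

Total seconds to the label: (1 × 3600 + 58 × 60 + 29) = 7109.
Frame index = 7109 × 24 + 12 = 170628.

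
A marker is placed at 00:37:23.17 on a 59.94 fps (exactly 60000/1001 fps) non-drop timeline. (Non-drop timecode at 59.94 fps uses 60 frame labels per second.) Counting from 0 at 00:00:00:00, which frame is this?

Total seconds to the label: (0 × 3600 + 37 × 60 + 23) = 2243.
Frame index = 2243 × 60 + 17 = 134597.

frame 134597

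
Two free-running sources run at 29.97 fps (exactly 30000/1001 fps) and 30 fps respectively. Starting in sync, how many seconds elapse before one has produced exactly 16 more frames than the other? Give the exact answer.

8008/15 seconds

The gap grows by |30 − 30000/1001| = 30/1001 frames per second.
Time for a 16-frame gap: 16 ÷ (30/1001) = 8008/15 s.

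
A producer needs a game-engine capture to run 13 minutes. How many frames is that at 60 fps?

46800 frames

13 min = 780 s.
Frames = 780 × 60 = 46800.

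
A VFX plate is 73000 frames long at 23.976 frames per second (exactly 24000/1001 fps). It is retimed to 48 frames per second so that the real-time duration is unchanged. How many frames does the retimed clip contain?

Target frames = source frames × (target rate / source rate) = 73000 × (48)/(24000/1001) = 73000 × 1001/500 = 146146.

146146 frames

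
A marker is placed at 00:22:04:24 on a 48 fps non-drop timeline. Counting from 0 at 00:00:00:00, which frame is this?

63576

Total seconds to the label: (0 × 3600 + 22 × 60 + 4) = 1324.
Frame index = 1324 × 48 + 24 = 63576.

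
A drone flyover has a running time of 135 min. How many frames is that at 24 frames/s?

194400 frames

135 min = 8100 s.
Frames = 8100 × 24 = 194400.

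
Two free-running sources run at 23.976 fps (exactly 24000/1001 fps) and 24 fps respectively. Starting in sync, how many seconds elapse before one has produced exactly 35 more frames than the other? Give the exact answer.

The gap grows by |24 − 24000/1001| = 24/1001 frames per second.
Time for a 35-frame gap: 35 ÷ (24/1001) = 35035/24 s.

35035/24 seconds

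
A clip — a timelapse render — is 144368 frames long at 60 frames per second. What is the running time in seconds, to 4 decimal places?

Running time = 144368 × 1/60 = 36092/15 s ≈ 2406.1333 s.

2406.1333 seconds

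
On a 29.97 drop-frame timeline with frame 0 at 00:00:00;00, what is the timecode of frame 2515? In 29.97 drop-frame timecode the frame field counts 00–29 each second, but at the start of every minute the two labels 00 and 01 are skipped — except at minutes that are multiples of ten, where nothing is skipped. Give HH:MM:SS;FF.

Each 10-minute DF block holds 10 × 60 × 30 − 9 × 2 = 17982 frames. 2515 ÷ 17982 → 0 full blocks, remainder 2515.
Within the partial block the first minute is 1800 frames and each further minute 1798, so 1 further minute boundary passed. Total skipped labels = 18 × 0 + 2 × 1 = 2.
Non-drop label index = 2515 + 2 = 2517; at 30 labels/s that is 00:01:23:27, i.e. DF 00:01:23;27.

00:01:23;27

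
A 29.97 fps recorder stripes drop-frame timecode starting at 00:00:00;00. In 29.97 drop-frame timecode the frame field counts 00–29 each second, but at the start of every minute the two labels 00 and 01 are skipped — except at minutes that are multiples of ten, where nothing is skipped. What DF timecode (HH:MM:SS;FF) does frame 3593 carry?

00:01:59;25

Ten DF minutes hold 17982 frames, so frame 3593 lies in block 0 (frames 0–17981) with 3593 frames into that block.
The block's first minute is 1800 frames and the rest 1798 each; 3593 frames reaches minute 1, so 0 × 18 + 1 × 2 = 2 labels have been skipped so far.
Adding those back, label number 3593 + 2 = 3595 at 30 labels/s is 119 s + 25 f = 0 h 1 min 59 s frame 25, i.e. 00:01:59;25.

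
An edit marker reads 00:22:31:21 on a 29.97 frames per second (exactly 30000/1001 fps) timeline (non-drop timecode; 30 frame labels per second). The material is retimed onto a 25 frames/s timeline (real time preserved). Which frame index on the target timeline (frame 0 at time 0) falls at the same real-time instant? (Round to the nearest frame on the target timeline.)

frame 33826

Source frame index: (0×3600 + 22×60 + 31) × 30 + 21 = 40551.
Real time: 40551 / (30000/1001) = 13530517/10000 s.
Target frame: (13530517/10000) × (25) = 13530517/400 ≈ 33826.293 → 33826.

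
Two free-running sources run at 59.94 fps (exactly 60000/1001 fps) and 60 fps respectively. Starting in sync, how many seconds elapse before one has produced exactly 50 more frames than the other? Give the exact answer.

The gap grows by |60 − 60000/1001| = 60/1001 frames per second.
Time for a 50-frame gap: 50 ÷ (60/1001) = 5005/6 s.

5005/6 seconds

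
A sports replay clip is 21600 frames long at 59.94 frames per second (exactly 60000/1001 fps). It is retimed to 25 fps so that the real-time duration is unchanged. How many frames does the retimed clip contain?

9009 frames

Target frames = source frames × (target rate / source rate) = 21600 × (25)/(60000/1001) = 21600 × 1001/2400 = 9009.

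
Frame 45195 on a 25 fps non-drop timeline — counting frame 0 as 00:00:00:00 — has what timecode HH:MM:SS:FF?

45195 ÷ 25 = 1807 full seconds, remainder 20 frames.
1807 s = 0 h 30 min 7 s.
Timecode: 00:30:07:20.

00:30:07:20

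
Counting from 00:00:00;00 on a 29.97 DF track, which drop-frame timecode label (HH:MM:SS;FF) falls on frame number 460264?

04:15:57;14

Each 10-minute DF block holds 10 × 60 × 30 − 9 × 2 = 17982 frames. 460264 ÷ 17982 → 25 full blocks, remainder 10714.
Within the partial block the first minute is 1800 frames and each further minute 1798, so 5 further minute boundaries passed. Total skipped labels = 18 × 25 + 2 × 5 = 460.
Non-drop label index = 460264 + 460 = 460724; at 30 labels/s that is 04:15:57:14, i.e. DF 04:15:57;14.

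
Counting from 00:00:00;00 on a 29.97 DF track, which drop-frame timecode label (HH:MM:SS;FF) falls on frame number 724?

00:00:24;04

Ten DF minutes hold 17982 frames, so frame 724 lies in block 0 (frames 0–17981) with 724 frames into that block.
The block's first minute is 1800 frames and the rest 1798 each; 724 frames reaches minute 0, so 0 × 18 + 0 × 2 = 0 labels have been skipped so far.
Adding those back, label number 724 + 0 = 724 at 30 labels/s is 24 s + 4 f = 0 h 0 min 24 s frame 4, i.e. 00:00:24;04.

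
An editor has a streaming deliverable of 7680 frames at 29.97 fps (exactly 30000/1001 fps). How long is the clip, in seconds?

256.256 seconds

Running time = 7680 / (30000/1001) = 256.256 s.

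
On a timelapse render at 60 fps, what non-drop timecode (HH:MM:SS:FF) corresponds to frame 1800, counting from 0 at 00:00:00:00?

00:00:30:00

1800 ÷ 60 = 30 full seconds, remainder 0 frames.
30 s = 0 h 0 min 30 s.
Timecode: 00:00:30:00.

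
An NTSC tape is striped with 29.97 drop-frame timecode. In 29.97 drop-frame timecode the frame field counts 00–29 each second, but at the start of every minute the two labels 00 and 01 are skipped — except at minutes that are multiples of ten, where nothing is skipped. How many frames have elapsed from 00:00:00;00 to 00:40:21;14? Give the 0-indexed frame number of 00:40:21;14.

As if non-drop at 30 labels/s: (0 × 3600 + 40 × 60 + 21) × 30 + 14 = 72644.
Minute boundaries passed: 40; those not divisible by 10: 40 − 4 = 36; dropped labels = 2 × 36 = 72.
Actual frame index = 72644 − 72 = 72572.

72572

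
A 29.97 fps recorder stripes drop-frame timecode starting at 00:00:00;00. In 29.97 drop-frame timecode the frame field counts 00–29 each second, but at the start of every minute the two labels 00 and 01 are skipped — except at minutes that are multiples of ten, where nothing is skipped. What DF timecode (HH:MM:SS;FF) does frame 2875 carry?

Ten DF minutes hold 17982 frames, so frame 2875 lies in block 0 (frames 0–17981) with 2875 frames into that block.
The block's first minute is 1800 frames and the rest 1798 each; 2875 frames reaches minute 1, so 0 × 18 + 1 × 2 = 2 labels have been skipped so far.
Adding those back, label number 2875 + 2 = 2877 at 30 labels/s is 95 s + 27 f = 0 h 1 min 35 s frame 27, i.e. 00:01:35;27.

00:01:35;27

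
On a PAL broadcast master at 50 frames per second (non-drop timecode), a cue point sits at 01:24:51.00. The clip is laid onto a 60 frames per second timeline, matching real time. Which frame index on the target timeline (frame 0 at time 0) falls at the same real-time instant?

frame 305460

Source frame index: (1×3600 + 24×60 + 51) × 50 + 0 = 254550.
Real time: 254550 / (50) = 5091 s.
Target frame: (5091) × (60) = 305460.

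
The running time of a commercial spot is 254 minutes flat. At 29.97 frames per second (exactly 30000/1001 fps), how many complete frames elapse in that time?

254 min = 15240 s.
Frames = 15240 × 30000/1001 = 457200000/1001 ≈ 456743.2567.
Complete frames: 456743.

456743 frames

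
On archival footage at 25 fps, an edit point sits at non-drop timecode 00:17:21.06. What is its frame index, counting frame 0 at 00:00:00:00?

26031

Total seconds to the label: (0 × 3600 + 17 × 60 + 21) = 1041.
Frame index = 1041 × 25 + 6 = 26031.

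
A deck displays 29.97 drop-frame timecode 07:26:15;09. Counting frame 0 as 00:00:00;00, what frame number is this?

As if non-drop at 30 labels/s: (7 × 3600 + 26 × 60 + 15) × 30 + 9 = 803259.
Minute boundaries passed: 446; those not divisible by 10: 446 − 44 = 402; dropped labels = 2 × 402 = 804.
Actual frame index = 803259 − 804 = 802455.

802455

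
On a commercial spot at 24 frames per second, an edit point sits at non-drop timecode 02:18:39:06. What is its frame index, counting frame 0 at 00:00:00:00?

Total seconds to the label: (2 × 3600 + 18 × 60 + 39) = 8319.
Frame index = 8319 × 24 + 6 = 199662.

frame 199662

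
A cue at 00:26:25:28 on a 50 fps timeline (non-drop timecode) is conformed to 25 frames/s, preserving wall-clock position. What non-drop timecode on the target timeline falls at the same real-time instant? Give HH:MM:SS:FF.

00:26:25:14

Source frame index: (0×3600 + 26×60 + 25) × 50 + 28 = 79278.
Real time: 79278 / (50) = 39639/25 s.
Target frame: (39639/25) × (25) = 39639.
At 25 labels/s: frame 39639 → 00:26:25:14.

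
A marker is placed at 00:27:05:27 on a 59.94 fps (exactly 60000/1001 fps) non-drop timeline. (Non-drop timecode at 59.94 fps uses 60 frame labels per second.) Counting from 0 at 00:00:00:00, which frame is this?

Total seconds to the label: (0 × 3600 + 27 × 60 + 5) = 1625.
Frame index = 1625 × 60 + 27 = 97527.

frame 97527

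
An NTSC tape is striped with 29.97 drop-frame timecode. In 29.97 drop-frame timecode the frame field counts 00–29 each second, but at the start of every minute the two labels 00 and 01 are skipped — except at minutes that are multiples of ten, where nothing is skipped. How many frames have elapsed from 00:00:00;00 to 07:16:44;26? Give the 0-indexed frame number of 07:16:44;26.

As if non-drop at 30 labels/s: (7 × 3600 + 16 × 60 + 44) × 30 + 26 = 786146.
Minute boundaries passed: 436; those not divisible by 10: 436 − 43 = 393; dropped labels = 2 × 393 = 786.
Actual frame index = 786146 − 786 = 785360.

785360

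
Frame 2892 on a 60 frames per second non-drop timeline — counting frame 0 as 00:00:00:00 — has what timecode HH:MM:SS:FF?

2892 ÷ 60 = 48 full seconds, remainder 12 frames.
48 s = 0 h 0 min 48 s.
Timecode: 00:00:48:12.

00:00:48:12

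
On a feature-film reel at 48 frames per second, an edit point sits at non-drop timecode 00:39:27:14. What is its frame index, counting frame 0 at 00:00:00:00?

frame 113630

Total seconds to the label: (0 × 3600 + 39 × 60 + 27) = 2367.
Frame index = 2367 × 48 + 14 = 113630.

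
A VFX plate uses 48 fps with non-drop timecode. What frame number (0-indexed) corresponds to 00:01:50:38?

frame 5318

Total seconds to the label: (0 × 3600 + 1 × 60 + 50) = 110.
Frame index = 110 × 48 + 38 = 5318.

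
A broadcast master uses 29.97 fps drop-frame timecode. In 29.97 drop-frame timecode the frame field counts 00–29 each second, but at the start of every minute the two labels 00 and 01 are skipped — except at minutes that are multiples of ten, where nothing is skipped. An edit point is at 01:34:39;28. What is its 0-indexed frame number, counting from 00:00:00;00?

170228

Complete 10-minute blocks: 9, each 17982 frames → 161838.
Remaining 4 whole minutes in the current block: 1800 + 3 × 1798 = 7194 frames.
Within the current minute: 39 × 30 + 28 − 2 = 1196 (labels ;00/;01 skipped at this minute). Total = 161838 + 7194 + 1196 = 170228.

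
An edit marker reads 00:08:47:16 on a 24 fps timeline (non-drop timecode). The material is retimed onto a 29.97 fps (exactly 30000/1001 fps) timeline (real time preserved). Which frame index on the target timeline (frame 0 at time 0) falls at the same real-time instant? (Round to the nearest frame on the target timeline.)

Source frame index: (0×3600 + 8×60 + 47) × 24 + 16 = 12664.
Real time: 12664 / (24) = 1583/3 s.
Target frame: (1583/3) × (30000/1001) = 15830000/1001 ≈ 15814.186 → 15814.

frame 15814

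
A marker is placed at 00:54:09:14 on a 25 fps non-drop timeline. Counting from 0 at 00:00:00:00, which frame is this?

81239

Total seconds to the label: (0 × 3600 + 54 × 60 + 9) = 3249.
Frame index = 3249 × 25 + 14 = 81239.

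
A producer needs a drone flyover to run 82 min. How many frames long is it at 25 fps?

82 min = 4920 s.
Frames = 4920 × 25 = 123000.

123000 frames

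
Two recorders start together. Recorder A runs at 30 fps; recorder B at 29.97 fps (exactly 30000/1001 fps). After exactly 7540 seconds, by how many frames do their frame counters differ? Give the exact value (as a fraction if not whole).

17400/77 frames

A emits 30 × 7540 = 226200 frames; B emits 30000/1001 × 7540 = 17400000/77.
Difference = 17400/77 frames (≈ 225.9740); B is behind A.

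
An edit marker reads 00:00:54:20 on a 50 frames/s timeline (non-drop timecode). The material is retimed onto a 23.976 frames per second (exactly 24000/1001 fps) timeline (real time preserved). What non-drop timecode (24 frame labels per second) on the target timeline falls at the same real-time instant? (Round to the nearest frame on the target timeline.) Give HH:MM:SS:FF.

00:00:54:08

Source frame index: (0×3600 + 0×60 + 54) × 50 + 20 = 2720.
Real time: 2720 / (50) = 272/5 s.
Target frame: (272/5) × (24000/1001) = 1305600/1001 ≈ 1304.296 → 1304.
At 24 labels/s: frame 1304 → 00:00:54:08.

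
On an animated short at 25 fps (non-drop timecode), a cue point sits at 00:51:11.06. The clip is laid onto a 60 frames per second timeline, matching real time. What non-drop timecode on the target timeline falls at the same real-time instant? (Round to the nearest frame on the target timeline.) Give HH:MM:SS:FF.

00:51:11:14

Source frame index: (0×3600 + 51×60 + 11) × 25 + 6 = 76781.
Real time: 76781 / (25) = 76781/25 s.
Target frame: (76781/25) × (60) = 921372/5 ≈ 184274.400 → 184274.
At 60 labels/s: frame 184274 → 00:51:11:14.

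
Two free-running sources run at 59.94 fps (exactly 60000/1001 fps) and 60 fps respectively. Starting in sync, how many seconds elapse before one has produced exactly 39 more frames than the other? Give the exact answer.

The gap grows by |60 − 60000/1001| = 60/1001 frames per second.
Time for a 39-frame gap: 39 ÷ (60/1001) = 650.65 s.

650.65 seconds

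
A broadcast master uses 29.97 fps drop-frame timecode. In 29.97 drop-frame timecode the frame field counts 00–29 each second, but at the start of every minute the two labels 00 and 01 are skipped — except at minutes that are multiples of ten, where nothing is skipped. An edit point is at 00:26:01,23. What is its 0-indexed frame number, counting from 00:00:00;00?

Complete 10-minute blocks: 2, each 17982 frames → 35964.
Remaining 6 whole minutes in the current block: 1800 + 5 × 1798 = 10790 frames.
Within the current minute: 1 × 30 + 23 − 2 = 51 (labels ;00/;01 skipped at this minute). Total = 35964 + 10790 + 51 = 46805.

46805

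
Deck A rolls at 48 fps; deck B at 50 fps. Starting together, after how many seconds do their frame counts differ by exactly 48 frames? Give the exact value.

The gap grows by |50 − 48| = 2 frames per second.
Time for a 48-frame gap: 48 ÷ (2) = 24 s.

24 seconds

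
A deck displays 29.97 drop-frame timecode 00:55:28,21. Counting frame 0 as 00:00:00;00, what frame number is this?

Complete 10-minute blocks: 5, each 17982 frames → 89910.
Remaining 5 whole minutes in the current block: 1800 + 4 × 1798 = 8992 frames.
Within the current minute: 28 × 30 + 21 − 2 = 859 (labels ;00/;01 skipped at this minute). Total = 89910 + 8992 + 859 = 99761.

99761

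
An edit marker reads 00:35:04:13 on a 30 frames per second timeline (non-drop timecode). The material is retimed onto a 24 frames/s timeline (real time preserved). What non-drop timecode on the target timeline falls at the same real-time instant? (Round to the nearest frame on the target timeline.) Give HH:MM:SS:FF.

00:35:04:10

Source frame index: (0×3600 + 35×60 + 4) × 30 + 13 = 63133.
Real time: 63133 / (30) = 63133/30 s.
Target frame: (63133/30) × (24) = 252532/5 ≈ 50506.400 → 50506.
At 24 labels/s: frame 50506 → 00:35:04:10.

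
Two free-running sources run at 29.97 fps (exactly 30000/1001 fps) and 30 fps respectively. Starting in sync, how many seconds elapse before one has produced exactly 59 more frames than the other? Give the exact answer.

59059/30 seconds

The gap grows by |30 − 30000/1001| = 30/1001 frames per second.
Time for a 59-frame gap: 59 ÷ (30/1001) = 59059/30 s.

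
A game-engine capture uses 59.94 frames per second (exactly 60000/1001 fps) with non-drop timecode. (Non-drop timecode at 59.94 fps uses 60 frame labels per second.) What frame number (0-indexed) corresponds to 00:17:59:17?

Total seconds to the label: (0 × 3600 + 17 × 60 + 59) = 1079.
Frame index = 1079 × 60 + 17 = 64757.

frame 64757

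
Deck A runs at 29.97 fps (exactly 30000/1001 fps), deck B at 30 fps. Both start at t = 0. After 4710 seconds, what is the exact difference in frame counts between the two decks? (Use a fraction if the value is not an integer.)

A emits 30000/1001 × 4710 = 141300000/1001 frames; B emits 30 × 4710 = 141300.
Difference = 141300/1001 frames (≈ 141.1588); B is ahead of A.

141300/1001 frames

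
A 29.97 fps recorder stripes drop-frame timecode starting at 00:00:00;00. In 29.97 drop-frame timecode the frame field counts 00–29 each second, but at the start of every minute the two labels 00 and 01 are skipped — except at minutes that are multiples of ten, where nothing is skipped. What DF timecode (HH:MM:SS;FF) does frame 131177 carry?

Ten DF minutes hold 17982 frames, so frame 131177 lies in block 7 (frames 125874–143855) with 5303 frames into that block.
The block's first minute is 1800 frames and the rest 1798 each; 5303 frames reaches minute 2, so 7 × 18 + 2 × 2 = 130 labels have been skipped so far.
Adding those back, label number 131177 + 130 = 131307 at 30 labels/s is 4376 s + 27 f = 1 h 12 min 56 s frame 27, i.e. 01:12:56;27.

01:12:56;27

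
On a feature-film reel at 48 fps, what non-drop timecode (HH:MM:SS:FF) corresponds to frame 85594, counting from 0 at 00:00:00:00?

85594 ÷ 48 = 1783 full seconds, remainder 10 frames.
1783 s = 0 h 29 min 43 s.
Timecode: 00:29:43:10.

00:29:43:10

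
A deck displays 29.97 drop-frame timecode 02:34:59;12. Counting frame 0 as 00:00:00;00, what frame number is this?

Complete 10-minute blocks: 15, each 17982 frames → 269730.
Remaining 4 whole minutes in the current block: 1800 + 3 × 1798 = 7194 frames.
Within the current minute: 59 × 30 + 12 − 2 = 1780 (labels ;00/;01 skipped at this minute). Total = 269730 + 7194 + 1780 = 278704.

278704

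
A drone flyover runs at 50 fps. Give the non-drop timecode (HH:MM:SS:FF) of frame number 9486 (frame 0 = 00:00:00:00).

00:03:09:36

9486 ÷ 50 = 189 full seconds, remainder 36 frames.
189 s = 0 h 3 min 9 s.
Timecode: 00:03:09:36.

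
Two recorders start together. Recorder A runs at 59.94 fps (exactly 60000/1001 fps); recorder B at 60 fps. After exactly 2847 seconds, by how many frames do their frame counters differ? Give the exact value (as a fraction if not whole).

13140/77 frames

A emits 60000/1001 × 2847 = 13140000/77 frames; B emits 60 × 2847 = 170820.
Difference = 13140/77 frames (≈ 170.6494); B is ahead of A.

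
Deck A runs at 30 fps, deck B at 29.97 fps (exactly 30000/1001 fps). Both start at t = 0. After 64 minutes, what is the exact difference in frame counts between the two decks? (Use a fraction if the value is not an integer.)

115200/1001 frames

64 min = 3840 s.
A emits 30 × 3840 = 115200 frames; B emits 30000/1001 × 3840 = 115200000/1001.
Difference = 115200/1001 frames (≈ 115.0849); B is behind A.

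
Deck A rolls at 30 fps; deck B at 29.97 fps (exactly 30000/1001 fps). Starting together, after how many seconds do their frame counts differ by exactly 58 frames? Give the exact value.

The gap grows by |30000/1001 − 30| = 30/1001 frames per second.
Time for a 58-frame gap: 58 ÷ (30/1001) = 29029/15 s.

29029/15 seconds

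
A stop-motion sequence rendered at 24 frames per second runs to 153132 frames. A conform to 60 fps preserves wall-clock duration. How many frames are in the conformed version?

382830 frames

Target frames = source frames × (target rate / source rate) = 153132 × (60)/(24) = 153132 × 5/2 = 382830.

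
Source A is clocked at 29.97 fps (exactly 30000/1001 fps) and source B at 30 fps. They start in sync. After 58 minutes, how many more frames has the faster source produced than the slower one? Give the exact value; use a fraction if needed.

104400/1001 frames

58 min = 3480 s.
A emits 30000/1001 × 3480 = 104400000/1001 frames; B emits 30 × 3480 = 104400.
Difference = 104400/1001 frames (≈ 104.2957); B is ahead of A.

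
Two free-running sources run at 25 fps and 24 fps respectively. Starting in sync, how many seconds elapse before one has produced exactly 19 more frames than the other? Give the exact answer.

19 seconds

The gap grows by |24 − 25| = 1 frame per second.
Time for a 19-frame gap: 19 ÷ (1) = 19 s.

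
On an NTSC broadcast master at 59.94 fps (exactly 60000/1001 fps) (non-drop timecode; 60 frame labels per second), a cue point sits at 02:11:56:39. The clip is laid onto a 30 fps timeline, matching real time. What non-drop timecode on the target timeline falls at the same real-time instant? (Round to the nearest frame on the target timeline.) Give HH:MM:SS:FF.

02:12:04:17

Source frame index: (2×3600 + 11×60 + 56) × 60 + 39 = 474999.
Real time: 474999 / (60000/1001) = 158491333/20000 s.
Target frame: (158491333/20000) × (30) = 475473999/2000 ≈ 237737.000 → 237737.
At 30 labels/s: frame 237737 → 02:12:04:17.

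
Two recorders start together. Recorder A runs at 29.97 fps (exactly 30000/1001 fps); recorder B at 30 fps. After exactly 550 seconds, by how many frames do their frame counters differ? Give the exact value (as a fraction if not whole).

A emits 30000/1001 × 550 = 1500000/91 frames; B emits 30 × 550 = 16500.
Difference = 1500/91 frames (≈ 16.4835); B is ahead of A.

1500/91 frames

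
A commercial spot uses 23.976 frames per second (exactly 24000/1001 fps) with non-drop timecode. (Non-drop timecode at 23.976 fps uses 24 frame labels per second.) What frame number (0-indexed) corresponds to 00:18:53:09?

27201

Total seconds to the label: (0 × 3600 + 18 × 60 + 53) = 1133.
Frame index = 1133 × 24 + 9 = 27201.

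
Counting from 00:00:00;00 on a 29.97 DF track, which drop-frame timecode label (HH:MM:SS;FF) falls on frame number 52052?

Ten DF minutes hold 17982 frames, so frame 52052 lies in block 2 (frames 35964–53945) with 16088 frames into that block.
The block's first minute is 1800 frames and the rest 1798 each; 16088 frames reaches minute 8, so 2 × 18 + 8 × 2 = 52 labels have been skipped so far.
Adding those back, label number 52052 + 52 = 52104 at 30 labels/s is 1736 s + 24 f = 0 h 28 min 56 s frame 24, i.e. 00:28:56;24.

00:28:56;24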